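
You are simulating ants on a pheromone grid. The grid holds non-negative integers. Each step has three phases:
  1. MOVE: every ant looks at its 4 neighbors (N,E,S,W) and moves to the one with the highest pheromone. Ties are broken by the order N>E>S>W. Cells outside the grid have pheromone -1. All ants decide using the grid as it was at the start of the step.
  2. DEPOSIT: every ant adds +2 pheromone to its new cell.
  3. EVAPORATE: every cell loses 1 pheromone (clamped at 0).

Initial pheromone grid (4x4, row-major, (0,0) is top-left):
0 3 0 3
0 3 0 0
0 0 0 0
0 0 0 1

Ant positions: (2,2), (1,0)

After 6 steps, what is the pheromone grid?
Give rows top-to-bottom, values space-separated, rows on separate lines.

After step 1: ants at (1,2),(1,1)
  0 2 0 2
  0 4 1 0
  0 0 0 0
  0 0 0 0
After step 2: ants at (1,1),(0,1)
  0 3 0 1
  0 5 0 0
  0 0 0 0
  0 0 0 0
After step 3: ants at (0,1),(1,1)
  0 4 0 0
  0 6 0 0
  0 0 0 0
  0 0 0 0
After step 4: ants at (1,1),(0,1)
  0 5 0 0
  0 7 0 0
  0 0 0 0
  0 0 0 0
After step 5: ants at (0,1),(1,1)
  0 6 0 0
  0 8 0 0
  0 0 0 0
  0 0 0 0
After step 6: ants at (1,1),(0,1)
  0 7 0 0
  0 9 0 0
  0 0 0 0
  0 0 0 0

0 7 0 0
0 9 0 0
0 0 0 0
0 0 0 0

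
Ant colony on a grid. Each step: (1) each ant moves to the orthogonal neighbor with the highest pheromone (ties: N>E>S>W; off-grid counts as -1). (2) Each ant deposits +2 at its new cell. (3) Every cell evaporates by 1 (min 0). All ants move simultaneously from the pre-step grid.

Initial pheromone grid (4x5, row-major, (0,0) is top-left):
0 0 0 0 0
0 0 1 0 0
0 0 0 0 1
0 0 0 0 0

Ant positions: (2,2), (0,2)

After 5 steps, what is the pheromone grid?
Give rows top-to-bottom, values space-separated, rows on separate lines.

After step 1: ants at (1,2),(1,2)
  0 0 0 0 0
  0 0 4 0 0
  0 0 0 0 0
  0 0 0 0 0
After step 2: ants at (0,2),(0,2)
  0 0 3 0 0
  0 0 3 0 0
  0 0 0 0 0
  0 0 0 0 0
After step 3: ants at (1,2),(1,2)
  0 0 2 0 0
  0 0 6 0 0
  0 0 0 0 0
  0 0 0 0 0
After step 4: ants at (0,2),(0,2)
  0 0 5 0 0
  0 0 5 0 0
  0 0 0 0 0
  0 0 0 0 0
After step 5: ants at (1,2),(1,2)
  0 0 4 0 0
  0 0 8 0 0
  0 0 0 0 0
  0 0 0 0 0

0 0 4 0 0
0 0 8 0 0
0 0 0 0 0
0 0 0 0 0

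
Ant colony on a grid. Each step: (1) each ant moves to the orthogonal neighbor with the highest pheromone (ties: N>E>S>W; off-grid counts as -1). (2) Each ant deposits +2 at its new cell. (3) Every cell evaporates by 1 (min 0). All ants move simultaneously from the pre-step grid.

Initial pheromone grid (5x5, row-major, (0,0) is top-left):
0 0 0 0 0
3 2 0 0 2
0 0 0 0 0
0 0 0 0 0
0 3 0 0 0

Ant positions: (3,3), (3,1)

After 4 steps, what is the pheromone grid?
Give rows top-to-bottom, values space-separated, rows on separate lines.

After step 1: ants at (2,3),(4,1)
  0 0 0 0 0
  2 1 0 0 1
  0 0 0 1 0
  0 0 0 0 0
  0 4 0 0 0
After step 2: ants at (1,3),(3,1)
  0 0 0 0 0
  1 0 0 1 0
  0 0 0 0 0
  0 1 0 0 0
  0 3 0 0 0
After step 3: ants at (0,3),(4,1)
  0 0 0 1 0
  0 0 0 0 0
  0 0 0 0 0
  0 0 0 0 0
  0 4 0 0 0
After step 4: ants at (0,4),(3,1)
  0 0 0 0 1
  0 0 0 0 0
  0 0 0 0 0
  0 1 0 0 0
  0 3 0 0 0

0 0 0 0 1
0 0 0 0 0
0 0 0 0 0
0 1 0 0 0
0 3 0 0 0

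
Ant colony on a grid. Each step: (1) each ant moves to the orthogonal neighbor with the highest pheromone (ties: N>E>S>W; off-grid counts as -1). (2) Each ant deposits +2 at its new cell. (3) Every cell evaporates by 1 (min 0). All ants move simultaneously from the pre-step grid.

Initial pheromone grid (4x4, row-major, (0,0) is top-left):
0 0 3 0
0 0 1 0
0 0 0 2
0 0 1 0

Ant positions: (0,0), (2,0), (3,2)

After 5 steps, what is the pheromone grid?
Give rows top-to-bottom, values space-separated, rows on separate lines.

After step 1: ants at (0,1),(1,0),(2,2)
  0 1 2 0
  1 0 0 0
  0 0 1 1
  0 0 0 0
After step 2: ants at (0,2),(0,0),(2,3)
  1 0 3 0
  0 0 0 0
  0 0 0 2
  0 0 0 0
After step 3: ants at (0,3),(0,1),(1,3)
  0 1 2 1
  0 0 0 1
  0 0 0 1
  0 0 0 0
After step 4: ants at (0,2),(0,2),(0,3)
  0 0 5 2
  0 0 0 0
  0 0 0 0
  0 0 0 0
After step 5: ants at (0,3),(0,3),(0,2)
  0 0 6 5
  0 0 0 0
  0 0 0 0
  0 0 0 0

0 0 6 5
0 0 0 0
0 0 0 0
0 0 0 0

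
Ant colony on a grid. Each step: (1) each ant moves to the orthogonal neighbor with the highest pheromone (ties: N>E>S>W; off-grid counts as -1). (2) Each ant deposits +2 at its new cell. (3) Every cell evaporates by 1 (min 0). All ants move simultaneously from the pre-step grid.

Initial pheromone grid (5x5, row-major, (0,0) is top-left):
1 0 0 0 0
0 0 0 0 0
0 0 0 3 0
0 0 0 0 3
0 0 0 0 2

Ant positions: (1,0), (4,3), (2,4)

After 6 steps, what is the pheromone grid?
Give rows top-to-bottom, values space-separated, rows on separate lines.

After step 1: ants at (0,0),(4,4),(3,4)
  2 0 0 0 0
  0 0 0 0 0
  0 0 0 2 0
  0 0 0 0 4
  0 0 0 0 3
After step 2: ants at (0,1),(3,4),(4,4)
  1 1 0 0 0
  0 0 0 0 0
  0 0 0 1 0
  0 0 0 0 5
  0 0 0 0 4
After step 3: ants at (0,0),(4,4),(3,4)
  2 0 0 0 0
  0 0 0 0 0
  0 0 0 0 0
  0 0 0 0 6
  0 0 0 0 5
After step 4: ants at (0,1),(3,4),(4,4)
  1 1 0 0 0
  0 0 0 0 0
  0 0 0 0 0
  0 0 0 0 7
  0 0 0 0 6
After step 5: ants at (0,0),(4,4),(3,4)
  2 0 0 0 0
  0 0 0 0 0
  0 0 0 0 0
  0 0 0 0 8
  0 0 0 0 7
After step 6: ants at (0,1),(3,4),(4,4)
  1 1 0 0 0
  0 0 0 0 0
  0 0 0 0 0
  0 0 0 0 9
  0 0 0 0 8

1 1 0 0 0
0 0 0 0 0
0 0 0 0 0
0 0 0 0 9
0 0 0 0 8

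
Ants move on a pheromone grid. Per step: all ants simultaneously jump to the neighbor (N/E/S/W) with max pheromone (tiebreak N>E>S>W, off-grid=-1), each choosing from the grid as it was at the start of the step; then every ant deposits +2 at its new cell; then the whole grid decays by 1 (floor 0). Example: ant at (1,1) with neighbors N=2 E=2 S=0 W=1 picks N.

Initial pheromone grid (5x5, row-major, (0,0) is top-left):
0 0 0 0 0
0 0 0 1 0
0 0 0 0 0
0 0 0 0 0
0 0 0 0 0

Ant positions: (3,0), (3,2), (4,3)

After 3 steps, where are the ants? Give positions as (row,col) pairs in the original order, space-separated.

Step 1: ant0:(3,0)->N->(2,0) | ant1:(3,2)->N->(2,2) | ant2:(4,3)->N->(3,3)
  grid max=1 at (2,0)
Step 2: ant0:(2,0)->N->(1,0) | ant1:(2,2)->N->(1,2) | ant2:(3,3)->N->(2,3)
  grid max=1 at (1,0)
Step 3: ant0:(1,0)->N->(0,0) | ant1:(1,2)->N->(0,2) | ant2:(2,3)->N->(1,3)
  grid max=1 at (0,0)

(0,0) (0,2) (1,3)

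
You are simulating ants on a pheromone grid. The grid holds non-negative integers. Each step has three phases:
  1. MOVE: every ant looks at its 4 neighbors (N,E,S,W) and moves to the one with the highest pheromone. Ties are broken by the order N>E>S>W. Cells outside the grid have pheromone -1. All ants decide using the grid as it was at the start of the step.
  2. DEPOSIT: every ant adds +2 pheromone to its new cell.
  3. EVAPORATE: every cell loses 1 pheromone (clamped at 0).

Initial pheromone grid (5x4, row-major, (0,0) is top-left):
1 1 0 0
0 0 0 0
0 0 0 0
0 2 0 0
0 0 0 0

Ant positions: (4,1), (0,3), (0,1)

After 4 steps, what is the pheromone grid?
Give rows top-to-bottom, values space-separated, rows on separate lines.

After step 1: ants at (3,1),(1,3),(0,0)
  2 0 0 0
  0 0 0 1
  0 0 0 0
  0 3 0 0
  0 0 0 0
After step 2: ants at (2,1),(0,3),(0,1)
  1 1 0 1
  0 0 0 0
  0 1 0 0
  0 2 0 0
  0 0 0 0
After step 3: ants at (3,1),(1,3),(0,0)
  2 0 0 0
  0 0 0 1
  0 0 0 0
  0 3 0 0
  0 0 0 0
After step 4: ants at (2,1),(0,3),(0,1)
  1 1 0 1
  0 0 0 0
  0 1 0 0
  0 2 0 0
  0 0 0 0

1 1 0 1
0 0 0 0
0 1 0 0
0 2 0 0
0 0 0 0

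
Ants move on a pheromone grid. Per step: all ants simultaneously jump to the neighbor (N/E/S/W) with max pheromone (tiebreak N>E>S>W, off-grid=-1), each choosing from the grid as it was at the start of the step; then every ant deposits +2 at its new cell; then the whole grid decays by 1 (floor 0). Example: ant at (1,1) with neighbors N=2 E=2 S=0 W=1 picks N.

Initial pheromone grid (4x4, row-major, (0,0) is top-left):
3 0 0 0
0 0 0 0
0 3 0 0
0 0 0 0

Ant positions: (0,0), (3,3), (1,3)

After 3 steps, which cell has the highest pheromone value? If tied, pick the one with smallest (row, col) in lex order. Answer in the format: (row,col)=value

Answer: (0,3)=3

Derivation:
Step 1: ant0:(0,0)->E->(0,1) | ant1:(3,3)->N->(2,3) | ant2:(1,3)->N->(0,3)
  grid max=2 at (0,0)
Step 2: ant0:(0,1)->W->(0,0) | ant1:(2,3)->N->(1,3) | ant2:(0,3)->S->(1,3)
  grid max=3 at (0,0)
Step 3: ant0:(0,0)->E->(0,1) | ant1:(1,3)->N->(0,3) | ant2:(1,3)->N->(0,3)
  grid max=3 at (0,3)
Final grid:
  2 1 0 3
  0 0 0 2
  0 0 0 0
  0 0 0 0
Max pheromone 3 at (0,3)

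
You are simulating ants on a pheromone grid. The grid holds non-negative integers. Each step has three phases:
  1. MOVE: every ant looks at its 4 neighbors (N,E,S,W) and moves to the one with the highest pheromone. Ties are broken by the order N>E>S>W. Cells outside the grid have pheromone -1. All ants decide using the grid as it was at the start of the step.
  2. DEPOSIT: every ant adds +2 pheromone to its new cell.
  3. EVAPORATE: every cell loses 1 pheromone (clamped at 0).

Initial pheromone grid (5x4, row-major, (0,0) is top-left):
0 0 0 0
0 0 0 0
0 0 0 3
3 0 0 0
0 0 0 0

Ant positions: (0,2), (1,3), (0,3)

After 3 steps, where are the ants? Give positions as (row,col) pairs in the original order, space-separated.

Step 1: ant0:(0,2)->E->(0,3) | ant1:(1,3)->S->(2,3) | ant2:(0,3)->S->(1,3)
  grid max=4 at (2,3)
Step 2: ant0:(0,3)->S->(1,3) | ant1:(2,3)->N->(1,3) | ant2:(1,3)->S->(2,3)
  grid max=5 at (2,3)
Step 3: ant0:(1,3)->S->(2,3) | ant1:(1,3)->S->(2,3) | ant2:(2,3)->N->(1,3)
  grid max=8 at (2,3)

(2,3) (2,3) (1,3)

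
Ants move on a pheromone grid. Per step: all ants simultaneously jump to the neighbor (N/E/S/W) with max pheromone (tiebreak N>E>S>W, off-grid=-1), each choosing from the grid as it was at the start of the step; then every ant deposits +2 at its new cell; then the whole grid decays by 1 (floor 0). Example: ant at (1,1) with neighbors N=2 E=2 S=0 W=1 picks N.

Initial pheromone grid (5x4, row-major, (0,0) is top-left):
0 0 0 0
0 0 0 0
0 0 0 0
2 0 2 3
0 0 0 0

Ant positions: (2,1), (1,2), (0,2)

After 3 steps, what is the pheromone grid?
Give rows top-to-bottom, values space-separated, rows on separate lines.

After step 1: ants at (1,1),(0,2),(0,3)
  0 0 1 1
  0 1 0 0
  0 0 0 0
  1 0 1 2
  0 0 0 0
After step 2: ants at (0,1),(0,3),(0,2)
  0 1 2 2
  0 0 0 0
  0 0 0 0
  0 0 0 1
  0 0 0 0
After step 3: ants at (0,2),(0,2),(0,3)
  0 0 5 3
  0 0 0 0
  0 0 0 0
  0 0 0 0
  0 0 0 0

0 0 5 3
0 0 0 0
0 0 0 0
0 0 0 0
0 0 0 0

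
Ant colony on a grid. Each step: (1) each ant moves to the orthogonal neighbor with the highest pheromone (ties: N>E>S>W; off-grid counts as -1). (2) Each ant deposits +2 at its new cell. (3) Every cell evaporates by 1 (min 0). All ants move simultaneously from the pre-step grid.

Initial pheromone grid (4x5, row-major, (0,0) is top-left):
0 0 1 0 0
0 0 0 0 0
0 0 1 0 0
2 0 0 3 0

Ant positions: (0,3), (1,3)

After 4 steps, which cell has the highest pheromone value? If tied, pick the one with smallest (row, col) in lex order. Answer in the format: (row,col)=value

Answer: (0,2)=5

Derivation:
Step 1: ant0:(0,3)->W->(0,2) | ant1:(1,3)->N->(0,3)
  grid max=2 at (0,2)
Step 2: ant0:(0,2)->E->(0,3) | ant1:(0,3)->W->(0,2)
  grid max=3 at (0,2)
Step 3: ant0:(0,3)->W->(0,2) | ant1:(0,2)->E->(0,3)
  grid max=4 at (0,2)
Step 4: ant0:(0,2)->E->(0,3) | ant1:(0,3)->W->(0,2)
  grid max=5 at (0,2)
Final grid:
  0 0 5 4 0
  0 0 0 0 0
  0 0 0 0 0
  0 0 0 0 0
Max pheromone 5 at (0,2)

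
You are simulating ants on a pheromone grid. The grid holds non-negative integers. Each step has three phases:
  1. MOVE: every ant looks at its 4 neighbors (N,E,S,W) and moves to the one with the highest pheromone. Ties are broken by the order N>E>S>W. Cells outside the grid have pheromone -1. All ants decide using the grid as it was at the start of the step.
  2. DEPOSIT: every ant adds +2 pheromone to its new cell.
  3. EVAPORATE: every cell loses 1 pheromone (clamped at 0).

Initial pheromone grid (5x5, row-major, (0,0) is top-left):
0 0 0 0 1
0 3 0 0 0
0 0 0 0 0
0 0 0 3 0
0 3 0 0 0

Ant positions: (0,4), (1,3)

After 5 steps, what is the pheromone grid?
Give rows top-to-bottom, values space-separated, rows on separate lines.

After step 1: ants at (1,4),(0,3)
  0 0 0 1 0
  0 2 0 0 1
  0 0 0 0 0
  0 0 0 2 0
  0 2 0 0 0
After step 2: ants at (0,4),(0,4)
  0 0 0 0 3
  0 1 0 0 0
  0 0 0 0 0
  0 0 0 1 0
  0 1 0 0 0
After step 3: ants at (1,4),(1,4)
  0 0 0 0 2
  0 0 0 0 3
  0 0 0 0 0
  0 0 0 0 0
  0 0 0 0 0
After step 4: ants at (0,4),(0,4)
  0 0 0 0 5
  0 0 0 0 2
  0 0 0 0 0
  0 0 0 0 0
  0 0 0 0 0
After step 5: ants at (1,4),(1,4)
  0 0 0 0 4
  0 0 0 0 5
  0 0 0 0 0
  0 0 0 0 0
  0 0 0 0 0

0 0 0 0 4
0 0 0 0 5
0 0 0 0 0
0 0 0 0 0
0 0 0 0 0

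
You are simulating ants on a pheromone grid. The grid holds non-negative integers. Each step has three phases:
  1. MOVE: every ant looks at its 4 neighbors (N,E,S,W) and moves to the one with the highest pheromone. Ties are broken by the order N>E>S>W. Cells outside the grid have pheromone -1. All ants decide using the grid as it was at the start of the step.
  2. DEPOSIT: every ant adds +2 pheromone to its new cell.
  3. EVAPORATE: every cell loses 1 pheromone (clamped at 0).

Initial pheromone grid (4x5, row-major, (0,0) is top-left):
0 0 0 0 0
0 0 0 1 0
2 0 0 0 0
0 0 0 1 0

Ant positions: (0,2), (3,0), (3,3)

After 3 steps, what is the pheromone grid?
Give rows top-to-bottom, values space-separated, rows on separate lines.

After step 1: ants at (0,3),(2,0),(2,3)
  0 0 0 1 0
  0 0 0 0 0
  3 0 0 1 0
  0 0 0 0 0
After step 2: ants at (0,4),(1,0),(1,3)
  0 0 0 0 1
  1 0 0 1 0
  2 0 0 0 0
  0 0 0 0 0
After step 3: ants at (1,4),(2,0),(0,3)
  0 0 0 1 0
  0 0 0 0 1
  3 0 0 0 0
  0 0 0 0 0

0 0 0 1 0
0 0 0 0 1
3 0 0 0 0
0 0 0 0 0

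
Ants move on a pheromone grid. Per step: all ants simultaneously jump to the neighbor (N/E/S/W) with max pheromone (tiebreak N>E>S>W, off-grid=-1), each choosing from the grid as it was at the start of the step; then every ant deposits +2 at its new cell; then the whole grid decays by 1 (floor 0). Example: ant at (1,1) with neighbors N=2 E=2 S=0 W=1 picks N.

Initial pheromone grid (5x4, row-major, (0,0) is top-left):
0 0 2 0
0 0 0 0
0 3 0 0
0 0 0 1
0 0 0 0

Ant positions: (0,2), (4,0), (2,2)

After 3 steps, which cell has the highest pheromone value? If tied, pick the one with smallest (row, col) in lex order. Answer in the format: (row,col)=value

Step 1: ant0:(0,2)->E->(0,3) | ant1:(4,0)->N->(3,0) | ant2:(2,2)->W->(2,1)
  grid max=4 at (2,1)
Step 2: ant0:(0,3)->W->(0,2) | ant1:(3,0)->N->(2,0) | ant2:(2,1)->N->(1,1)
  grid max=3 at (2,1)
Step 3: ant0:(0,2)->E->(0,3) | ant1:(2,0)->E->(2,1) | ant2:(1,1)->S->(2,1)
  grid max=6 at (2,1)
Final grid:
  0 0 1 1
  0 0 0 0
  0 6 0 0
  0 0 0 0
  0 0 0 0
Max pheromone 6 at (2,1)

Answer: (2,1)=6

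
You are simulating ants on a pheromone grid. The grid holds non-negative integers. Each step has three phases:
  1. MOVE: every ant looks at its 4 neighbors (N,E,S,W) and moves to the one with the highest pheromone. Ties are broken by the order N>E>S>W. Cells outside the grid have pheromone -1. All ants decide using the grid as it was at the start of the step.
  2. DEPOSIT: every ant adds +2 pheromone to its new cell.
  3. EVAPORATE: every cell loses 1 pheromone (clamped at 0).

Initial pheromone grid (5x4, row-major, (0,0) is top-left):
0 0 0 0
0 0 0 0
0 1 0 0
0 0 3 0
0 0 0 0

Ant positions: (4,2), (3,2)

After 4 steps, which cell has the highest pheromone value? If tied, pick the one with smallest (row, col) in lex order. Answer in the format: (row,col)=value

Step 1: ant0:(4,2)->N->(3,2) | ant1:(3,2)->N->(2,2)
  grid max=4 at (3,2)
Step 2: ant0:(3,2)->N->(2,2) | ant1:(2,2)->S->(3,2)
  grid max=5 at (3,2)
Step 3: ant0:(2,2)->S->(3,2) | ant1:(3,2)->N->(2,2)
  grid max=6 at (3,2)
Step 4: ant0:(3,2)->N->(2,2) | ant1:(2,2)->S->(3,2)
  grid max=7 at (3,2)
Final grid:
  0 0 0 0
  0 0 0 0
  0 0 4 0
  0 0 7 0
  0 0 0 0
Max pheromone 7 at (3,2)

Answer: (3,2)=7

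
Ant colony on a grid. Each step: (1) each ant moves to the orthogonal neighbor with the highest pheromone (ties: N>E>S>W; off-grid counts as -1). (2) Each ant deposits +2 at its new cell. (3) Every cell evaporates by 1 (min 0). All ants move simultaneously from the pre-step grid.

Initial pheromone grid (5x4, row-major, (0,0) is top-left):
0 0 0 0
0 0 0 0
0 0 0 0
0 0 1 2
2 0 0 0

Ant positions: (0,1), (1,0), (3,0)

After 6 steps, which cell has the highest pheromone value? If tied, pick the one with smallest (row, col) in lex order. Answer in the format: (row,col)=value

Step 1: ant0:(0,1)->E->(0,2) | ant1:(1,0)->N->(0,0) | ant2:(3,0)->S->(4,0)
  grid max=3 at (4,0)
Step 2: ant0:(0,2)->E->(0,3) | ant1:(0,0)->E->(0,1) | ant2:(4,0)->N->(3,0)
  grid max=2 at (4,0)
Step 3: ant0:(0,3)->S->(1,3) | ant1:(0,1)->E->(0,2) | ant2:(3,0)->S->(4,0)
  grid max=3 at (4,0)
Step 4: ant0:(1,3)->N->(0,3) | ant1:(0,2)->E->(0,3) | ant2:(4,0)->N->(3,0)
  grid max=3 at (0,3)
Step 5: ant0:(0,3)->S->(1,3) | ant1:(0,3)->S->(1,3) | ant2:(3,0)->S->(4,0)
  grid max=3 at (1,3)
Step 6: ant0:(1,3)->N->(0,3) | ant1:(1,3)->N->(0,3) | ant2:(4,0)->N->(3,0)
  grid max=5 at (0,3)
Final grid:
  0 0 0 5
  0 0 0 2
  0 0 0 0
  1 0 0 0
  2 0 0 0
Max pheromone 5 at (0,3)

Answer: (0,3)=5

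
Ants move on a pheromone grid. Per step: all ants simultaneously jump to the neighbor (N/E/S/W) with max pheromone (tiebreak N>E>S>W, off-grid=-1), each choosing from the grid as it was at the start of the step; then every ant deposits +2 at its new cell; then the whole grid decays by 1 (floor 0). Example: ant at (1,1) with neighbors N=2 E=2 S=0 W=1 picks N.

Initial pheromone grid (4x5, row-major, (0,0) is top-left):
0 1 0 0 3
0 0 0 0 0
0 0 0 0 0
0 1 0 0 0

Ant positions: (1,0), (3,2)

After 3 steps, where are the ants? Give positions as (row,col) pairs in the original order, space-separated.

Step 1: ant0:(1,0)->N->(0,0) | ant1:(3,2)->W->(3,1)
  grid max=2 at (0,4)
Step 2: ant0:(0,0)->E->(0,1) | ant1:(3,1)->N->(2,1)
  grid max=1 at (0,1)
Step 3: ant0:(0,1)->E->(0,2) | ant1:(2,1)->S->(3,1)
  grid max=2 at (3,1)

(0,2) (3,1)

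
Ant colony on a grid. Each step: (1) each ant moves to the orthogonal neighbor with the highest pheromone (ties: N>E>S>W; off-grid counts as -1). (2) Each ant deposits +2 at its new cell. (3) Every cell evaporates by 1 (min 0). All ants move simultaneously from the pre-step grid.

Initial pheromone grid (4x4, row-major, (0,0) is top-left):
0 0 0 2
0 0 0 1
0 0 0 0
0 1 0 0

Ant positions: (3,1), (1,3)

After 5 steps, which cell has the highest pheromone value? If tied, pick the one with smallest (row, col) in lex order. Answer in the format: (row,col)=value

Step 1: ant0:(3,1)->N->(2,1) | ant1:(1,3)->N->(0,3)
  grid max=3 at (0,3)
Step 2: ant0:(2,1)->N->(1,1) | ant1:(0,3)->S->(1,3)
  grid max=2 at (0,3)
Step 3: ant0:(1,1)->N->(0,1) | ant1:(1,3)->N->(0,3)
  grid max=3 at (0,3)
Step 4: ant0:(0,1)->E->(0,2) | ant1:(0,3)->S->(1,3)
  grid max=2 at (0,3)
Step 5: ant0:(0,2)->E->(0,3) | ant1:(1,3)->N->(0,3)
  grid max=5 at (0,3)
Final grid:
  0 0 0 5
  0 0 0 0
  0 0 0 0
  0 0 0 0
Max pheromone 5 at (0,3)

Answer: (0,3)=5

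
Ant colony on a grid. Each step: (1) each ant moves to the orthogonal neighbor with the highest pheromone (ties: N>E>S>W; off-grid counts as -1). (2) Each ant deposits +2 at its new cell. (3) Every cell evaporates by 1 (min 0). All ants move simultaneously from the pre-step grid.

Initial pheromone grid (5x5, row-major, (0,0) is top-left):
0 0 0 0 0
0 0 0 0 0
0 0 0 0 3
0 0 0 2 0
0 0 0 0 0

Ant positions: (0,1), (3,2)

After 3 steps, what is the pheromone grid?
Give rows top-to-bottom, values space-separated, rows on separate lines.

After step 1: ants at (0,2),(3,3)
  0 0 1 0 0
  0 0 0 0 0
  0 0 0 0 2
  0 0 0 3 0
  0 0 0 0 0
After step 2: ants at (0,3),(2,3)
  0 0 0 1 0
  0 0 0 0 0
  0 0 0 1 1
  0 0 0 2 0
  0 0 0 0 0
After step 3: ants at (0,4),(3,3)
  0 0 0 0 1
  0 0 0 0 0
  0 0 0 0 0
  0 0 0 3 0
  0 0 0 0 0

0 0 0 0 1
0 0 0 0 0
0 0 0 0 0
0 0 0 3 0
0 0 0 0 0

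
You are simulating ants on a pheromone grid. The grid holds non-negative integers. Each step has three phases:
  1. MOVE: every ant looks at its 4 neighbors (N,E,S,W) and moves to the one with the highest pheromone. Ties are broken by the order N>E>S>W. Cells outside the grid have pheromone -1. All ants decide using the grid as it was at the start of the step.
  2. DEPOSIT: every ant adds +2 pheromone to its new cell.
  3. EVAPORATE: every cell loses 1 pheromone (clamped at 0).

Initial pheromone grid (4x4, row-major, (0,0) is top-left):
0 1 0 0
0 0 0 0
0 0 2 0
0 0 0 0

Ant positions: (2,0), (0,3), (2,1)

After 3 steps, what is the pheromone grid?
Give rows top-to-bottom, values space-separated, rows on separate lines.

After step 1: ants at (1,0),(1,3),(2,2)
  0 0 0 0
  1 0 0 1
  0 0 3 0
  0 0 0 0
After step 2: ants at (0,0),(0,3),(1,2)
  1 0 0 1
  0 0 1 0
  0 0 2 0
  0 0 0 0
After step 3: ants at (0,1),(1,3),(2,2)
  0 1 0 0
  0 0 0 1
  0 0 3 0
  0 0 0 0

0 1 0 0
0 0 0 1
0 0 3 0
0 0 0 0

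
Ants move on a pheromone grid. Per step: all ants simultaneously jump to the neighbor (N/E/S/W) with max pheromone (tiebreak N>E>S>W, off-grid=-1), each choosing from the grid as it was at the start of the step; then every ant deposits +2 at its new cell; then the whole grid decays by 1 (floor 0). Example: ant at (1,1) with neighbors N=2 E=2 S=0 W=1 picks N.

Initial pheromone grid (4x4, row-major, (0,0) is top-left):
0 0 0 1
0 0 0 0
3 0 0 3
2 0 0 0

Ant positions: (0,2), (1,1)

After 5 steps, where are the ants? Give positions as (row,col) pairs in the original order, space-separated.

Step 1: ant0:(0,2)->E->(0,3) | ant1:(1,1)->N->(0,1)
  grid max=2 at (0,3)
Step 2: ant0:(0,3)->S->(1,3) | ant1:(0,1)->E->(0,2)
  grid max=1 at (0,2)
Step 3: ant0:(1,3)->N->(0,3) | ant1:(0,2)->E->(0,3)
  grid max=4 at (0,3)
Step 4: ant0:(0,3)->S->(1,3) | ant1:(0,3)->S->(1,3)
  grid max=3 at (0,3)
Step 5: ant0:(1,3)->N->(0,3) | ant1:(1,3)->N->(0,3)
  grid max=6 at (0,3)

(0,3) (0,3)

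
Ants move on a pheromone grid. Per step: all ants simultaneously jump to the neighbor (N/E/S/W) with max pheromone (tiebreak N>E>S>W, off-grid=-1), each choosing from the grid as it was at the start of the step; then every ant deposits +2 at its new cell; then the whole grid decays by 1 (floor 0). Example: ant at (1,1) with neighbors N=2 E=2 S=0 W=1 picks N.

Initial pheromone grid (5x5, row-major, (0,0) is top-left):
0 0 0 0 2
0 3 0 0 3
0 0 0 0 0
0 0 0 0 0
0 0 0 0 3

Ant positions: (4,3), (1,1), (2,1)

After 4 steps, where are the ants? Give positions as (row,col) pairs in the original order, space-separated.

Step 1: ant0:(4,3)->E->(4,4) | ant1:(1,1)->N->(0,1) | ant2:(2,1)->N->(1,1)
  grid max=4 at (1,1)
Step 2: ant0:(4,4)->N->(3,4) | ant1:(0,1)->S->(1,1) | ant2:(1,1)->N->(0,1)
  grid max=5 at (1,1)
Step 3: ant0:(3,4)->S->(4,4) | ant1:(1,1)->N->(0,1) | ant2:(0,1)->S->(1,1)
  grid max=6 at (1,1)
Step 4: ant0:(4,4)->N->(3,4) | ant1:(0,1)->S->(1,1) | ant2:(1,1)->N->(0,1)
  grid max=7 at (1,1)

(3,4) (1,1) (0,1)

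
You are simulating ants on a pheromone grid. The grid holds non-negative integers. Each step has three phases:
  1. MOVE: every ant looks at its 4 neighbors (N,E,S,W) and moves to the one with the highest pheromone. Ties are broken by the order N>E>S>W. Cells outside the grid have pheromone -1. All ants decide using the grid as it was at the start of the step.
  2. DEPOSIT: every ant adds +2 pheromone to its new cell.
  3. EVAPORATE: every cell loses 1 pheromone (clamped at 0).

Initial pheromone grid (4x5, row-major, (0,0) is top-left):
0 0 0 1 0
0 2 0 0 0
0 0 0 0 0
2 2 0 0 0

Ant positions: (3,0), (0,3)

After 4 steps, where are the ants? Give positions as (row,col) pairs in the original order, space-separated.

Step 1: ant0:(3,0)->E->(3,1) | ant1:(0,3)->E->(0,4)
  grid max=3 at (3,1)
Step 2: ant0:(3,1)->W->(3,0) | ant1:(0,4)->S->(1,4)
  grid max=2 at (3,0)
Step 3: ant0:(3,0)->E->(3,1) | ant1:(1,4)->N->(0,4)
  grid max=3 at (3,1)
Step 4: ant0:(3,1)->W->(3,0) | ant1:(0,4)->S->(1,4)
  grid max=2 at (3,0)

(3,0) (1,4)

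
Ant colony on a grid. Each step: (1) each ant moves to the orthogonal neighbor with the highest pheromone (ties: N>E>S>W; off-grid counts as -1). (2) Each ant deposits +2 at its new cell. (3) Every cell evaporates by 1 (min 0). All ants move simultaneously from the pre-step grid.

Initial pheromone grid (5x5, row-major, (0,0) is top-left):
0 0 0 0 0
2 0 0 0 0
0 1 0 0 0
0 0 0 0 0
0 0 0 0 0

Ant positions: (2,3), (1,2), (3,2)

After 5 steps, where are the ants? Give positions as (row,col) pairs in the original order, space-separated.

Step 1: ant0:(2,3)->N->(1,3) | ant1:(1,2)->N->(0,2) | ant2:(3,2)->N->(2,2)
  grid max=1 at (0,2)
Step 2: ant0:(1,3)->N->(0,3) | ant1:(0,2)->E->(0,3) | ant2:(2,2)->N->(1,2)
  grid max=3 at (0,3)
Step 3: ant0:(0,3)->E->(0,4) | ant1:(0,3)->E->(0,4) | ant2:(1,2)->N->(0,2)
  grid max=3 at (0,4)
Step 4: ant0:(0,4)->W->(0,3) | ant1:(0,4)->W->(0,3) | ant2:(0,2)->E->(0,3)
  grid max=7 at (0,3)
Step 5: ant0:(0,3)->E->(0,4) | ant1:(0,3)->E->(0,4) | ant2:(0,3)->E->(0,4)
  grid max=7 at (0,4)

(0,4) (0,4) (0,4)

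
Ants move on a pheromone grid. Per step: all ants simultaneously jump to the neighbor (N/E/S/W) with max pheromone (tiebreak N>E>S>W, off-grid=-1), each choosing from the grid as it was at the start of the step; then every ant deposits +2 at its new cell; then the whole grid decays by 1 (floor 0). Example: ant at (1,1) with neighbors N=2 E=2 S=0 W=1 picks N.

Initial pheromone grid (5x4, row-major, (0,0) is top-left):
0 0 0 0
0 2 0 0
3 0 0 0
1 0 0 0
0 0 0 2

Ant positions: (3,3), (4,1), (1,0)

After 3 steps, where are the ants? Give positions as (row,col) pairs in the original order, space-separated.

Step 1: ant0:(3,3)->S->(4,3) | ant1:(4,1)->N->(3,1) | ant2:(1,0)->S->(2,0)
  grid max=4 at (2,0)
Step 2: ant0:(4,3)->N->(3,3) | ant1:(3,1)->N->(2,1) | ant2:(2,0)->N->(1,0)
  grid max=3 at (2,0)
Step 3: ant0:(3,3)->S->(4,3) | ant1:(2,1)->W->(2,0) | ant2:(1,0)->S->(2,0)
  grid max=6 at (2,0)

(4,3) (2,0) (2,0)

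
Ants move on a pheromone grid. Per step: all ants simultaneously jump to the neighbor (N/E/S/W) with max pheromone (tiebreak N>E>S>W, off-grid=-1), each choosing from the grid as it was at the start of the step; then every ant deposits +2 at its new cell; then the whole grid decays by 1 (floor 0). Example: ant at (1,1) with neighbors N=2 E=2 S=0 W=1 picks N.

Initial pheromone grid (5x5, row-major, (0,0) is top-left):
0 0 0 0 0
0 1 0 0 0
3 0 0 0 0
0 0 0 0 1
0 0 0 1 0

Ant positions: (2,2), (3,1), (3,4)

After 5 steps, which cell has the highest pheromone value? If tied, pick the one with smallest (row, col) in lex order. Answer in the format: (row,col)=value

Step 1: ant0:(2,2)->N->(1,2) | ant1:(3,1)->N->(2,1) | ant2:(3,4)->N->(2,4)
  grid max=2 at (2,0)
Step 2: ant0:(1,2)->N->(0,2) | ant1:(2,1)->W->(2,0) | ant2:(2,4)->N->(1,4)
  grid max=3 at (2,0)
Step 3: ant0:(0,2)->E->(0,3) | ant1:(2,0)->N->(1,0) | ant2:(1,4)->N->(0,4)
  grid max=2 at (2,0)
Step 4: ant0:(0,3)->E->(0,4) | ant1:(1,0)->S->(2,0) | ant2:(0,4)->W->(0,3)
  grid max=3 at (2,0)
Step 5: ant0:(0,4)->W->(0,3) | ant1:(2,0)->N->(1,0) | ant2:(0,3)->E->(0,4)
  grid max=3 at (0,3)
Final grid:
  0 0 0 3 3
  1 0 0 0 0
  2 0 0 0 0
  0 0 0 0 0
  0 0 0 0 0
Max pheromone 3 at (0,3)

Answer: (0,3)=3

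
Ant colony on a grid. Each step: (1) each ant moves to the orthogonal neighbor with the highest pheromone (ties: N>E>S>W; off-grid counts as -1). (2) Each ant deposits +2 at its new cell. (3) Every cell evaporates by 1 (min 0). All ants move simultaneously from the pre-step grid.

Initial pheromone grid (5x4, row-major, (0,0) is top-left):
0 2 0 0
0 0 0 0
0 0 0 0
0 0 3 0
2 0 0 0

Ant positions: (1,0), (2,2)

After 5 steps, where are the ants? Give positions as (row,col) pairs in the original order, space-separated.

Step 1: ant0:(1,0)->N->(0,0) | ant1:(2,2)->S->(3,2)
  grid max=4 at (3,2)
Step 2: ant0:(0,0)->E->(0,1) | ant1:(3,2)->N->(2,2)
  grid max=3 at (3,2)
Step 3: ant0:(0,1)->E->(0,2) | ant1:(2,2)->S->(3,2)
  grid max=4 at (3,2)
Step 4: ant0:(0,2)->W->(0,1) | ant1:(3,2)->N->(2,2)
  grid max=3 at (3,2)
Step 5: ant0:(0,1)->E->(0,2) | ant1:(2,2)->S->(3,2)
  grid max=4 at (3,2)

(0,2) (3,2)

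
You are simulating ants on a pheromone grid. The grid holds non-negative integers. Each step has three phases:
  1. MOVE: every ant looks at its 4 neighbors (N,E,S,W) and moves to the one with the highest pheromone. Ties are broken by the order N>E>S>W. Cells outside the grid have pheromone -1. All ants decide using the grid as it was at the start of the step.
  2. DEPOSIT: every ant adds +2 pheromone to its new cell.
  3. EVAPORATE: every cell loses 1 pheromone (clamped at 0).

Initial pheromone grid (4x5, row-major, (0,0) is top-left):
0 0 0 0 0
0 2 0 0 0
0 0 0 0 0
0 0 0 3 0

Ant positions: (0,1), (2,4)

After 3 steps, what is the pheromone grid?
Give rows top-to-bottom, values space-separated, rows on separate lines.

After step 1: ants at (1,1),(1,4)
  0 0 0 0 0
  0 3 0 0 1
  0 0 0 0 0
  0 0 0 2 0
After step 2: ants at (0,1),(0,4)
  0 1 0 0 1
  0 2 0 0 0
  0 0 0 0 0
  0 0 0 1 0
After step 3: ants at (1,1),(1,4)
  0 0 0 0 0
  0 3 0 0 1
  0 0 0 0 0
  0 0 0 0 0

0 0 0 0 0
0 3 0 0 1
0 0 0 0 0
0 0 0 0 0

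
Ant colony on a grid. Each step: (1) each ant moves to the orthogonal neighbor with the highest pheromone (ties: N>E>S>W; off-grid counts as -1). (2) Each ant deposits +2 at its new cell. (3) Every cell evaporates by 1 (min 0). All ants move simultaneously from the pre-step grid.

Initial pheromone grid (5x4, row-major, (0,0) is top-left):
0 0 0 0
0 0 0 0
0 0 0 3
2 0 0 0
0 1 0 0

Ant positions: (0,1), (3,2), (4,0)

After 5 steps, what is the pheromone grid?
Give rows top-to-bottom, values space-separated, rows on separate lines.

After step 1: ants at (0,2),(2,2),(3,0)
  0 0 1 0
  0 0 0 0
  0 0 1 2
  3 0 0 0
  0 0 0 0
After step 2: ants at (0,3),(2,3),(2,0)
  0 0 0 1
  0 0 0 0
  1 0 0 3
  2 0 0 0
  0 0 0 0
After step 3: ants at (1,3),(1,3),(3,0)
  0 0 0 0
  0 0 0 3
  0 0 0 2
  3 0 0 0
  0 0 0 0
After step 4: ants at (2,3),(2,3),(2,0)
  0 0 0 0
  0 0 0 2
  1 0 0 5
  2 0 0 0
  0 0 0 0
After step 5: ants at (1,3),(1,3),(3,0)
  0 0 0 0
  0 0 0 5
  0 0 0 4
  3 0 0 0
  0 0 0 0

0 0 0 0
0 0 0 5
0 0 0 4
3 0 0 0
0 0 0 0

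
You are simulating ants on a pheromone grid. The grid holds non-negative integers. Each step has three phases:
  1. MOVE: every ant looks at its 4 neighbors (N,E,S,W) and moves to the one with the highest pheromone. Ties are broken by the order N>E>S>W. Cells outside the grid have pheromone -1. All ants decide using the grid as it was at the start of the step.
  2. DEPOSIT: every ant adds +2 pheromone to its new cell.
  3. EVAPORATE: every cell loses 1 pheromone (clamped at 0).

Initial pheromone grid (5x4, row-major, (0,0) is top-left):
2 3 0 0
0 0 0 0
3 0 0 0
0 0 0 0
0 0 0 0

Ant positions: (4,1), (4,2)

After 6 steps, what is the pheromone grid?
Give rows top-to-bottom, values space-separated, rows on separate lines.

After step 1: ants at (3,1),(3,2)
  1 2 0 0
  0 0 0 0
  2 0 0 0
  0 1 1 0
  0 0 0 0
After step 2: ants at (3,2),(3,1)
  0 1 0 0
  0 0 0 0
  1 0 0 0
  0 2 2 0
  0 0 0 0
After step 3: ants at (3,1),(3,2)
  0 0 0 0
  0 0 0 0
  0 0 0 0
  0 3 3 0
  0 0 0 0
After step 4: ants at (3,2),(3,1)
  0 0 0 0
  0 0 0 0
  0 0 0 0
  0 4 4 0
  0 0 0 0
After step 5: ants at (3,1),(3,2)
  0 0 0 0
  0 0 0 0
  0 0 0 0
  0 5 5 0
  0 0 0 0
After step 6: ants at (3,2),(3,1)
  0 0 0 0
  0 0 0 0
  0 0 0 0
  0 6 6 0
  0 0 0 0

0 0 0 0
0 0 0 0
0 0 0 0
0 6 6 0
0 0 0 0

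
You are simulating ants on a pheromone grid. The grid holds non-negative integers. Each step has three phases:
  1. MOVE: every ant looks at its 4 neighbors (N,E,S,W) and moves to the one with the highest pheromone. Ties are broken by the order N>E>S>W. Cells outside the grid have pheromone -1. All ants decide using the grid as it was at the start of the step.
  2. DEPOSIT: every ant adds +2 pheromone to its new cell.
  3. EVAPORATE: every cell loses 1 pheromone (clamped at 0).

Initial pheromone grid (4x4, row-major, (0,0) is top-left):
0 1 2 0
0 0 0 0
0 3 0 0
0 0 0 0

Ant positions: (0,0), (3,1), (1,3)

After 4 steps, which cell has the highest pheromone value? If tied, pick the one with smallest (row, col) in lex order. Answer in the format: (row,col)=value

Answer: (0,2)=6

Derivation:
Step 1: ant0:(0,0)->E->(0,1) | ant1:(3,1)->N->(2,1) | ant2:(1,3)->N->(0,3)
  grid max=4 at (2,1)
Step 2: ant0:(0,1)->E->(0,2) | ant1:(2,1)->N->(1,1) | ant2:(0,3)->W->(0,2)
  grid max=4 at (0,2)
Step 3: ant0:(0,2)->W->(0,1) | ant1:(1,1)->S->(2,1) | ant2:(0,2)->W->(0,1)
  grid max=4 at (0,1)
Step 4: ant0:(0,1)->E->(0,2) | ant1:(2,1)->N->(1,1) | ant2:(0,1)->E->(0,2)
  grid max=6 at (0,2)
Final grid:
  0 3 6 0
  0 1 0 0
  0 3 0 0
  0 0 0 0
Max pheromone 6 at (0,2)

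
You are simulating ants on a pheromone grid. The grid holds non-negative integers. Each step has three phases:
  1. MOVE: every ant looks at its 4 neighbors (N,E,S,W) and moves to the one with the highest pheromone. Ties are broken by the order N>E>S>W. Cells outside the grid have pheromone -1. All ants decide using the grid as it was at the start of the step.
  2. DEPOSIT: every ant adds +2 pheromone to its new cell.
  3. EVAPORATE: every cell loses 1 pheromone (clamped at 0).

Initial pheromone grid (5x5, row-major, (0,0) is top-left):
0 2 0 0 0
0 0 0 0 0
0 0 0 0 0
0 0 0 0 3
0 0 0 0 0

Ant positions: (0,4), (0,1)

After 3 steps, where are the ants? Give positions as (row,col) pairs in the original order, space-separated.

Step 1: ant0:(0,4)->S->(1,4) | ant1:(0,1)->E->(0,2)
  grid max=2 at (3,4)
Step 2: ant0:(1,4)->N->(0,4) | ant1:(0,2)->W->(0,1)
  grid max=2 at (0,1)
Step 3: ant0:(0,4)->S->(1,4) | ant1:(0,1)->E->(0,2)
  grid max=1 at (0,1)

(1,4) (0,2)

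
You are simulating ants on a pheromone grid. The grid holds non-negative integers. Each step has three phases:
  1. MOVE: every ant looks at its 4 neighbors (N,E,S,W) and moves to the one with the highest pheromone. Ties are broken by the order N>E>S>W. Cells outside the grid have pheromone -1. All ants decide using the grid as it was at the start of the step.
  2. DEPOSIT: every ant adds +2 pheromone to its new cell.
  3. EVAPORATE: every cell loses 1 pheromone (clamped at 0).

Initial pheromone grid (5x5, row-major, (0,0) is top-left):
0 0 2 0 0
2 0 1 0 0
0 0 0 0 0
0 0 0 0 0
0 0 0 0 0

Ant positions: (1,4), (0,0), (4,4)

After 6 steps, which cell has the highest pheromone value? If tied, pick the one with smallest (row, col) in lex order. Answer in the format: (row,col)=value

Answer: (1,4)=5

Derivation:
Step 1: ant0:(1,4)->N->(0,4) | ant1:(0,0)->S->(1,0) | ant2:(4,4)->N->(3,4)
  grid max=3 at (1,0)
Step 2: ant0:(0,4)->S->(1,4) | ant1:(1,0)->N->(0,0) | ant2:(3,4)->N->(2,4)
  grid max=2 at (1,0)
Step 3: ant0:(1,4)->S->(2,4) | ant1:(0,0)->S->(1,0) | ant2:(2,4)->N->(1,4)
  grid max=3 at (1,0)
Step 4: ant0:(2,4)->N->(1,4) | ant1:(1,0)->N->(0,0) | ant2:(1,4)->S->(2,4)
  grid max=3 at (1,4)
Step 5: ant0:(1,4)->S->(2,4) | ant1:(0,0)->S->(1,0) | ant2:(2,4)->N->(1,4)
  grid max=4 at (1,4)
Step 6: ant0:(2,4)->N->(1,4) | ant1:(1,0)->N->(0,0) | ant2:(1,4)->S->(2,4)
  grid max=5 at (1,4)
Final grid:
  1 0 0 0 0
  2 0 0 0 5
  0 0 0 0 5
  0 0 0 0 0
  0 0 0 0 0
Max pheromone 5 at (1,4)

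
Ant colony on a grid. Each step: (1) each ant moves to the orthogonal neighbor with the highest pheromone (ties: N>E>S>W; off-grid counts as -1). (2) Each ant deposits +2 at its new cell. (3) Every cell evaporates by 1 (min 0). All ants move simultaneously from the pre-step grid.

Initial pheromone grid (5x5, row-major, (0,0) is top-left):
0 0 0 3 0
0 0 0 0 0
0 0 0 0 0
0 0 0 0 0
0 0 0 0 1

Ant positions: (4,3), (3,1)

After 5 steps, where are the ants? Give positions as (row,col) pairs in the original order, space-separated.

Step 1: ant0:(4,3)->E->(4,4) | ant1:(3,1)->N->(2,1)
  grid max=2 at (0,3)
Step 2: ant0:(4,4)->N->(3,4) | ant1:(2,1)->N->(1,1)
  grid max=1 at (0,3)
Step 3: ant0:(3,4)->S->(4,4) | ant1:(1,1)->N->(0,1)
  grid max=2 at (4,4)
Step 4: ant0:(4,4)->N->(3,4) | ant1:(0,1)->E->(0,2)
  grid max=1 at (0,2)
Step 5: ant0:(3,4)->S->(4,4) | ant1:(0,2)->E->(0,3)
  grid max=2 at (4,4)

(4,4) (0,3)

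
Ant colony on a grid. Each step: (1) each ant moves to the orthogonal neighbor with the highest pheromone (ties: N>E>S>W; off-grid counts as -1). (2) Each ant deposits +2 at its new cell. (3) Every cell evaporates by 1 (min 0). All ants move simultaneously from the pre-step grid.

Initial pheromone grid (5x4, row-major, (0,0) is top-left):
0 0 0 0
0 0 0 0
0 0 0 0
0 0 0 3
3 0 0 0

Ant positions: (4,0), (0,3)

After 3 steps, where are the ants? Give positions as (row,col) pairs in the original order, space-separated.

Step 1: ant0:(4,0)->N->(3,0) | ant1:(0,3)->S->(1,3)
  grid max=2 at (3,3)
Step 2: ant0:(3,0)->S->(4,0) | ant1:(1,3)->N->(0,3)
  grid max=3 at (4,0)
Step 3: ant0:(4,0)->N->(3,0) | ant1:(0,3)->S->(1,3)
  grid max=2 at (4,0)

(3,0) (1,3)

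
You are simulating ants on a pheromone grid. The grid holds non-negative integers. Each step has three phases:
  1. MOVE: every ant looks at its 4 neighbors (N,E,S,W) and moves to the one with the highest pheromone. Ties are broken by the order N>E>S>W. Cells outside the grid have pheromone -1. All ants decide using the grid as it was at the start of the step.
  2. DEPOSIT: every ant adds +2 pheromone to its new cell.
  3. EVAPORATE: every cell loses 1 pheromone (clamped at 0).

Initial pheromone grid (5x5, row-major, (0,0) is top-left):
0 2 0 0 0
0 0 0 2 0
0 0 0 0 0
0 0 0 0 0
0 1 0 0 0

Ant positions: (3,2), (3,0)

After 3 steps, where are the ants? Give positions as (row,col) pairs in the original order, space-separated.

Step 1: ant0:(3,2)->N->(2,2) | ant1:(3,0)->N->(2,0)
  grid max=1 at (0,1)
Step 2: ant0:(2,2)->N->(1,2) | ant1:(2,0)->N->(1,0)
  grid max=1 at (1,0)
Step 3: ant0:(1,2)->N->(0,2) | ant1:(1,0)->N->(0,0)
  grid max=1 at (0,0)

(0,2) (0,0)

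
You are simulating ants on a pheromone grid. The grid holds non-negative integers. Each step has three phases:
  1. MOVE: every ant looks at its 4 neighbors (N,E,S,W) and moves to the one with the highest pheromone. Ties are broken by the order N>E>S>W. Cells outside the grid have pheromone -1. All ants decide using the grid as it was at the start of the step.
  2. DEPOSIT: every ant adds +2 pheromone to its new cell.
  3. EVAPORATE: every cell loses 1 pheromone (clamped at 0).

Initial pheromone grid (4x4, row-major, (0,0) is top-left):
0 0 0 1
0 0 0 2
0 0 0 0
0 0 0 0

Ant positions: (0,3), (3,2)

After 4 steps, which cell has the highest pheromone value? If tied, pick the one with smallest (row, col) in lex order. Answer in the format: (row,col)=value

Step 1: ant0:(0,3)->S->(1,3) | ant1:(3,2)->N->(2,2)
  grid max=3 at (1,3)
Step 2: ant0:(1,3)->N->(0,3) | ant1:(2,2)->N->(1,2)
  grid max=2 at (1,3)
Step 3: ant0:(0,3)->S->(1,3) | ant1:(1,2)->E->(1,3)
  grid max=5 at (1,3)
Step 4: ant0:(1,3)->N->(0,3) | ant1:(1,3)->N->(0,3)
  grid max=4 at (1,3)
Final grid:
  0 0 0 3
  0 0 0 4
  0 0 0 0
  0 0 0 0
Max pheromone 4 at (1,3)

Answer: (1,3)=4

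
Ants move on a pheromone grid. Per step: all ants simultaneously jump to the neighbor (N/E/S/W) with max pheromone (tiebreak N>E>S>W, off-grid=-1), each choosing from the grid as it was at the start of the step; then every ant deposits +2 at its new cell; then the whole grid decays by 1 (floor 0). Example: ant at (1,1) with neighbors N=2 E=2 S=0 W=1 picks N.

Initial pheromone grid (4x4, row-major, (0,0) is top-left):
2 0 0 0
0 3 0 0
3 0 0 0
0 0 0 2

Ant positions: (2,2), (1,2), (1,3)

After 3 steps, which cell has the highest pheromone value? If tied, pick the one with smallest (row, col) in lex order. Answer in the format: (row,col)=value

Answer: (1,1)=6

Derivation:
Step 1: ant0:(2,2)->N->(1,2) | ant1:(1,2)->W->(1,1) | ant2:(1,3)->N->(0,3)
  grid max=4 at (1,1)
Step 2: ant0:(1,2)->W->(1,1) | ant1:(1,1)->E->(1,2) | ant2:(0,3)->S->(1,3)
  grid max=5 at (1,1)
Step 3: ant0:(1,1)->E->(1,2) | ant1:(1,2)->W->(1,1) | ant2:(1,3)->W->(1,2)
  grid max=6 at (1,1)
Final grid:
  0 0 0 0
  0 6 5 0
  0 0 0 0
  0 0 0 0
Max pheromone 6 at (1,1)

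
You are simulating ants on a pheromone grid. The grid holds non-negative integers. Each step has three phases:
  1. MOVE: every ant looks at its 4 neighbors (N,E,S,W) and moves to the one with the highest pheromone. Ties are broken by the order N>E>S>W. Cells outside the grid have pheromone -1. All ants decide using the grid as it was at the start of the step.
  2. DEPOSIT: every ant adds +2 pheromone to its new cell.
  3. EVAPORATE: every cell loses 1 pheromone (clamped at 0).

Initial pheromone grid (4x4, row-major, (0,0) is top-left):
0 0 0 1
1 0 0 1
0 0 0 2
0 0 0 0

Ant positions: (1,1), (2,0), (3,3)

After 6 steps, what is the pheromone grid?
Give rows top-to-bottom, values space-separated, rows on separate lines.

After step 1: ants at (1,0),(1,0),(2,3)
  0 0 0 0
  4 0 0 0
  0 0 0 3
  0 0 0 0
After step 2: ants at (0,0),(0,0),(1,3)
  3 0 0 0
  3 0 0 1
  0 0 0 2
  0 0 0 0
After step 3: ants at (1,0),(1,0),(2,3)
  2 0 0 0
  6 0 0 0
  0 0 0 3
  0 0 0 0
After step 4: ants at (0,0),(0,0),(1,3)
  5 0 0 0
  5 0 0 1
  0 0 0 2
  0 0 0 0
After step 5: ants at (1,0),(1,0),(2,3)
  4 0 0 0
  8 0 0 0
  0 0 0 3
  0 0 0 0
After step 6: ants at (0,0),(0,0),(1,3)
  7 0 0 0
  7 0 0 1
  0 0 0 2
  0 0 0 0

7 0 0 0
7 0 0 1
0 0 0 2
0 0 0 0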